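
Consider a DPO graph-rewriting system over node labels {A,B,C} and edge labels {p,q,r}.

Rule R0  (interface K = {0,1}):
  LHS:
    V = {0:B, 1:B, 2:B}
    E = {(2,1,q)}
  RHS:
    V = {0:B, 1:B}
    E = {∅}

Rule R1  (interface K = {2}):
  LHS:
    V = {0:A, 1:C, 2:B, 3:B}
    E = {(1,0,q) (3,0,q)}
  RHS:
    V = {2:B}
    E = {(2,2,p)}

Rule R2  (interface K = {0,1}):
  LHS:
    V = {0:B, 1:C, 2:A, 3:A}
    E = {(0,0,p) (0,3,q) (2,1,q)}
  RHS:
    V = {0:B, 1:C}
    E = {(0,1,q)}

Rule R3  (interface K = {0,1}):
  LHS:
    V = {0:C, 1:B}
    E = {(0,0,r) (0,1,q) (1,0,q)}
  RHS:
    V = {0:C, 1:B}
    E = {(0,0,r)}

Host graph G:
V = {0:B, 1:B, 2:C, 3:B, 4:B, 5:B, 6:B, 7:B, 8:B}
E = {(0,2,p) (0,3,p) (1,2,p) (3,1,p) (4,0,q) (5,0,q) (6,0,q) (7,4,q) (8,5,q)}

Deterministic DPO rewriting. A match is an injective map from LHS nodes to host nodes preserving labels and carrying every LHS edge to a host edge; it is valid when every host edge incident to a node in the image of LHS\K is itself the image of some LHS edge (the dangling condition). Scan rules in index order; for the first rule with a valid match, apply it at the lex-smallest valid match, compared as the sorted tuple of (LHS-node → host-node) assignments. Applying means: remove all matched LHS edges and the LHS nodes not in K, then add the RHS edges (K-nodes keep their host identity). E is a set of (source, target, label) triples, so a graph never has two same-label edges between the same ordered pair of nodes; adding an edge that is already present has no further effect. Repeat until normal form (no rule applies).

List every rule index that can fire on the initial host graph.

Answer: [R0]

Steps:
R0: 18 valid matches — {0↦0, 1↦4, 2↦7}, {0↦0, 1↦5, 2↦8}, {0↦1, 1↦0, 2↦6} (+15 more)
R1: no valid match — LHS pattern not found
R2: no valid match — LHS pattern not found
R3: no valid match — LHS pattern not found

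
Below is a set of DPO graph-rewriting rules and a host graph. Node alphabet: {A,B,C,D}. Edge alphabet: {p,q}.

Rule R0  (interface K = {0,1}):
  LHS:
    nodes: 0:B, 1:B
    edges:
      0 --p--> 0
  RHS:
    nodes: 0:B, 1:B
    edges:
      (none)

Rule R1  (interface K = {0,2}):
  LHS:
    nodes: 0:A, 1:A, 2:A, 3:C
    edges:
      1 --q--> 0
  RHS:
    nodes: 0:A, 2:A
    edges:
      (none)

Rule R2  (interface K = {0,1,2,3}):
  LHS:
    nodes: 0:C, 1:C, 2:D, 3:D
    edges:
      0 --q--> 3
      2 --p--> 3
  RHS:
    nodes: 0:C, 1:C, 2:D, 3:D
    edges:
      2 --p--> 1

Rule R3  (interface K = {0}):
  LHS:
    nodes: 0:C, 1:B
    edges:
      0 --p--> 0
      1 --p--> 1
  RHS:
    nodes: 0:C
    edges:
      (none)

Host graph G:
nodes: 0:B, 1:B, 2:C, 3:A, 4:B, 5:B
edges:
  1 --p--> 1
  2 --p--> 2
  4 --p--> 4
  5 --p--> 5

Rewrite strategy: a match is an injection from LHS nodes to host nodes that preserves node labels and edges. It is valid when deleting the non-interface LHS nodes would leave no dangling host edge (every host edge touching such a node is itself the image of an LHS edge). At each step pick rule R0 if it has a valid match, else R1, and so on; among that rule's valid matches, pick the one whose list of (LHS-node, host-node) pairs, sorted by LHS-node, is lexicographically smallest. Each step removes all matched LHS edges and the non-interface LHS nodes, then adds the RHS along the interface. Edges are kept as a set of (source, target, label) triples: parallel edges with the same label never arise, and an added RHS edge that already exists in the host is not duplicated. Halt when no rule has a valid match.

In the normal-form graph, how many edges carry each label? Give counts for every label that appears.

Answer: p:1

Derivation:
[0] host  ⇒  6 nodes, 4 edges  {1-p->1 2-p->2 4-p->4 5-p->5}
[1] R0 @ {0↦1, 1↦0}  ⇒  6 nodes, 3 edges  {2-p->2 4-p->4 5-p->5}
[2] R0 @ {0↦4, 1↦0}  ⇒  6 nodes, 2 edges  {2-p->2 5-p->5}
[3] R0 @ {0↦5, 1↦0}  ⇒  6 nodes, 1 edges  {2-p->2}
final graph: no rule applies after step 3
NF edges: [(2, 2, 'p')]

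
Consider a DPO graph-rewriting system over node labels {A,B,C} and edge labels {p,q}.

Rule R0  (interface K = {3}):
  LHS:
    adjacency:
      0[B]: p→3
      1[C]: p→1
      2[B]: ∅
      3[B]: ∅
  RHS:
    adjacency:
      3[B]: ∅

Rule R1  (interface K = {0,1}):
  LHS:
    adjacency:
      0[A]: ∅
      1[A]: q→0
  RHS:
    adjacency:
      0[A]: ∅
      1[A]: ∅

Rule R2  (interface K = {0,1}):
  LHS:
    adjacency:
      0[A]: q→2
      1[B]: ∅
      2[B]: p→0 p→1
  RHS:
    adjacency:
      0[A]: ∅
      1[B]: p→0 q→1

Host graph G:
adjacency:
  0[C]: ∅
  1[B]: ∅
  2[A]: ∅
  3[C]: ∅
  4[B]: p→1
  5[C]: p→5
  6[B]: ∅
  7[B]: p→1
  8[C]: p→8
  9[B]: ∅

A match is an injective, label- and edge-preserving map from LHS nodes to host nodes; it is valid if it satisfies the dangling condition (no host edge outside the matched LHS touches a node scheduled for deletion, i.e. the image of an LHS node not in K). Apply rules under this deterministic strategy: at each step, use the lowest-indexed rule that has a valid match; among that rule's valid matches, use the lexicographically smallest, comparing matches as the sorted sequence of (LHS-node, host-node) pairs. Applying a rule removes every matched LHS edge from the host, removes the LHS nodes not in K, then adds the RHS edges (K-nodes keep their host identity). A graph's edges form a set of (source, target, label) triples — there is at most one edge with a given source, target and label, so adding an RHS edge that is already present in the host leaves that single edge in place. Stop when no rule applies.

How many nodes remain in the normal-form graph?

Answer: 4

Rewrite trace:
initial: |V|=10 |E|=4  E = 4-p->1 5-p->5 7-p->1 8-p->8
step 1: apply R0 at {0↦4, 1↦5, 2↦6, 3↦1}  → |V|=7 |E|=2  E = 7-p->1 8-p->8
step 2: apply R0 at {0↦7, 1↦8, 2↦9, 3↦1}  → |V|=4 |E|=0  E = ∅
normal form: no rule applies after step 2
NF nodes: {0:C, 1:B, 2:A, 3:C}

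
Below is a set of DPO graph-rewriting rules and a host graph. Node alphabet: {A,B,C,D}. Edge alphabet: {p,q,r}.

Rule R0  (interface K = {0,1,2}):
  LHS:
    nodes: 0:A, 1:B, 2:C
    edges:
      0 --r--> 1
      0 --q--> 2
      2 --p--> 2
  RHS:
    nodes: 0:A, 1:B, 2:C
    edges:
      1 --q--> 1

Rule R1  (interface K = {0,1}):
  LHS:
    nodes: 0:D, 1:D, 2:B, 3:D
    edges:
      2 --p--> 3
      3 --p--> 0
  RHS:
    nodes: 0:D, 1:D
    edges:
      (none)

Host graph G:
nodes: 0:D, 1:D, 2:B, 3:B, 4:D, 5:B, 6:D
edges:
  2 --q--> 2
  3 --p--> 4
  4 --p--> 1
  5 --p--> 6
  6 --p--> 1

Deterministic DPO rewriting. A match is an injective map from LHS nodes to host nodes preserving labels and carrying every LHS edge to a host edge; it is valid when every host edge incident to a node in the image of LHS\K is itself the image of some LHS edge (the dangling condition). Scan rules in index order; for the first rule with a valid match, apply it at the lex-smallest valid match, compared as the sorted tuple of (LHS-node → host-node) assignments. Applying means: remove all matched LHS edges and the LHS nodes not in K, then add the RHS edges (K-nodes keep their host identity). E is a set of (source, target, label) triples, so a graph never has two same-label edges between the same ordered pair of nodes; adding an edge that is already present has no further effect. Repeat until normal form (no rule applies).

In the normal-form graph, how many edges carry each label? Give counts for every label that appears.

initial: |V|=7 |E|=5  E = 2-q->2 3-p->4 4-p->1 5-p->6 6-p->1
step 1: apply R1 at {0↦1, 1↦0, 2↦3, 3↦4}  → |V|=5 |E|=3  E = 2-q->2 5-p->6 6-p->1
step 2: apply R1 at {0↦1, 1↦0, 2↦5, 3↦6}  → |V|=3 |E|=1  E = 2-q->2
normal form: no rule applies after step 2
NF edges: [(2, 2, 'q')]

Answer: q:1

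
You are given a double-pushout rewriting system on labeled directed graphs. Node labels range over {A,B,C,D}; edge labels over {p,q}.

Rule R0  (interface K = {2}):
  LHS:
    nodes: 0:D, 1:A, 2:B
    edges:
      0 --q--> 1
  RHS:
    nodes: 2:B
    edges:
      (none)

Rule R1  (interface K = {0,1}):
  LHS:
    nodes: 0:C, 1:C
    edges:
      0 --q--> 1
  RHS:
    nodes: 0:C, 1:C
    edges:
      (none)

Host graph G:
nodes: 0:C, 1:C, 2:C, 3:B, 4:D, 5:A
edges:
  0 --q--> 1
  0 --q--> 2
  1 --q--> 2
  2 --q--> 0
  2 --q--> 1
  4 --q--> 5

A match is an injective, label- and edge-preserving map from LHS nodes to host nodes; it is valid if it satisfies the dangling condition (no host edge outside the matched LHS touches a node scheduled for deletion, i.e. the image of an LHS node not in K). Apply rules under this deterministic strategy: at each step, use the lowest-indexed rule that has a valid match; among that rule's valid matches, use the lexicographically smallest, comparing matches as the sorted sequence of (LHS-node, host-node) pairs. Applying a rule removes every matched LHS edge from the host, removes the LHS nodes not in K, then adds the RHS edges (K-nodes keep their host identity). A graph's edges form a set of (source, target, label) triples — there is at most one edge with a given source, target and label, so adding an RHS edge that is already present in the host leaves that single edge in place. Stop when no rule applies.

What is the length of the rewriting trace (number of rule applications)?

[0] host  ⇒  6 nodes, 6 edges  {0-q->1 0-q->2 1-q->2 2-q->0 2-q->1 4-q->5}
[1] R0 @ {0↦4, 1↦5, 2↦3}  ⇒  4 nodes, 5 edges  {0-q->1 0-q->2 1-q->2 2-q->0 2-q->1}
[2] R1 @ {0↦0, 1↦1}  ⇒  4 nodes, 4 edges  {0-q->2 1-q->2 2-q->0 2-q->1}
[3] R1 @ {0↦0, 1↦2}  ⇒  4 nodes, 3 edges  {1-q->2 2-q->0 2-q->1}
[4] R1 @ {0↦1, 1↦2}  ⇒  4 nodes, 2 edges  {2-q->0 2-q->1}
[5] R1 @ {0↦2, 1↦0}  ⇒  4 nodes, 1 edges  {2-q->1}
[6] R1 @ {0↦2, 1↦1}  ⇒  4 nodes, 0 edges  {∅}
normal form: no rule applies after step 6

Answer: 6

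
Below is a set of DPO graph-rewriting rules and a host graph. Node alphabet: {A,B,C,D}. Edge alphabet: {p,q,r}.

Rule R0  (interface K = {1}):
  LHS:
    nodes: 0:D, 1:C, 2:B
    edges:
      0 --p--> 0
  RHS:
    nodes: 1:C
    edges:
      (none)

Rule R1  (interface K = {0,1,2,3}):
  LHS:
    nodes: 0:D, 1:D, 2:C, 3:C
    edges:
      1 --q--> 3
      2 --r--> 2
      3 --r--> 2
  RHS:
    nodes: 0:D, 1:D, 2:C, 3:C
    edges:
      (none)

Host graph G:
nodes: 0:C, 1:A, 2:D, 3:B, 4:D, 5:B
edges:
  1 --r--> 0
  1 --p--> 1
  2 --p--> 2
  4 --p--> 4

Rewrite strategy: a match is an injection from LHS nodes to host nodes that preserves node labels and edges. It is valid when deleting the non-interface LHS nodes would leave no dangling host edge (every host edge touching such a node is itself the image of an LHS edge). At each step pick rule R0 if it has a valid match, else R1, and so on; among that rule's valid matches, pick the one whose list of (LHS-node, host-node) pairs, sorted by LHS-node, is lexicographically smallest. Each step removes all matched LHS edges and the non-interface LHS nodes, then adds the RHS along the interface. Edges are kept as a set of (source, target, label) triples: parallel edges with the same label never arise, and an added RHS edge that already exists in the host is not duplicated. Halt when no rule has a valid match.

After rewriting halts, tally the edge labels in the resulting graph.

start.  V:6 E:4  edges: 1-r->0 1-p->1 2-p->2 4-p->4
1. fire R0 via {0↦2, 1↦0, 2↦3}  →  V:4 E:3  edges: 1-r->0 1-p->1 4-p->4
2. fire R0 via {0↦4, 1↦0, 2↦5}  →  V:2 E:2  edges: 1-r->0 1-p->1
normal form: no rule applies after step 2
NF edges: [(1, 0, 'r'), (1, 1, 'p')]

Answer: p:1 r:1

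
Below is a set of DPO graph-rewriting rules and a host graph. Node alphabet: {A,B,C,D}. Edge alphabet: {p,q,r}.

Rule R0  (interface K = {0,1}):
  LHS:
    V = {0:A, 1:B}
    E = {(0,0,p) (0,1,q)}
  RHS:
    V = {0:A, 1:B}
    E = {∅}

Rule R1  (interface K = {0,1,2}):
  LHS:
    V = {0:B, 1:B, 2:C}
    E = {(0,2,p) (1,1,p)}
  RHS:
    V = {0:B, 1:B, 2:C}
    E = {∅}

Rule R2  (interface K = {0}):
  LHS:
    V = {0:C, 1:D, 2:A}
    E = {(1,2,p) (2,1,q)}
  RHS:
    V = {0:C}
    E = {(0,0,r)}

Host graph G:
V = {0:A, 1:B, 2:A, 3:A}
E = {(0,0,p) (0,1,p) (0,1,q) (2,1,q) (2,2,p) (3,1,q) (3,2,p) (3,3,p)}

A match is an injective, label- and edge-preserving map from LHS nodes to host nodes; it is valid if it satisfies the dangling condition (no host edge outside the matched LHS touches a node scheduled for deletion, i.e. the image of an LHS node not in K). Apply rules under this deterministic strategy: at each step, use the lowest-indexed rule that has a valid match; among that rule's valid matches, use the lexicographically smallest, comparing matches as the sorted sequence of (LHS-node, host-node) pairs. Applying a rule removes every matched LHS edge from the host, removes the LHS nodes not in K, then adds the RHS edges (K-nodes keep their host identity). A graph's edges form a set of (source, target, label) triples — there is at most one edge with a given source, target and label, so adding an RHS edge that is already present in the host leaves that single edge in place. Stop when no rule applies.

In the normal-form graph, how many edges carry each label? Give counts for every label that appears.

[0] host  ⇒  4 nodes, 8 edges  {0-p->0 0-p->1 0-q->1 2-q->1 2-p->2 3-q->1 3-p->2 3-p->3}
[1] R0 @ {0↦0, 1↦1}  ⇒  4 nodes, 6 edges  {0-p->1 2-q->1 2-p->2 3-q->1 3-p->2 3-p->3}
[2] R0 @ {0↦2, 1↦1}  ⇒  4 nodes, 4 edges  {0-p->1 3-q->1 3-p->2 3-p->3}
[3] R0 @ {0↦3, 1↦1}  ⇒  4 nodes, 2 edges  {0-p->1 3-p->2}
final graph: no rule applies after step 3
NF edges: [(0, 1, 'p'), (3, 2, 'p')]

Answer: p:2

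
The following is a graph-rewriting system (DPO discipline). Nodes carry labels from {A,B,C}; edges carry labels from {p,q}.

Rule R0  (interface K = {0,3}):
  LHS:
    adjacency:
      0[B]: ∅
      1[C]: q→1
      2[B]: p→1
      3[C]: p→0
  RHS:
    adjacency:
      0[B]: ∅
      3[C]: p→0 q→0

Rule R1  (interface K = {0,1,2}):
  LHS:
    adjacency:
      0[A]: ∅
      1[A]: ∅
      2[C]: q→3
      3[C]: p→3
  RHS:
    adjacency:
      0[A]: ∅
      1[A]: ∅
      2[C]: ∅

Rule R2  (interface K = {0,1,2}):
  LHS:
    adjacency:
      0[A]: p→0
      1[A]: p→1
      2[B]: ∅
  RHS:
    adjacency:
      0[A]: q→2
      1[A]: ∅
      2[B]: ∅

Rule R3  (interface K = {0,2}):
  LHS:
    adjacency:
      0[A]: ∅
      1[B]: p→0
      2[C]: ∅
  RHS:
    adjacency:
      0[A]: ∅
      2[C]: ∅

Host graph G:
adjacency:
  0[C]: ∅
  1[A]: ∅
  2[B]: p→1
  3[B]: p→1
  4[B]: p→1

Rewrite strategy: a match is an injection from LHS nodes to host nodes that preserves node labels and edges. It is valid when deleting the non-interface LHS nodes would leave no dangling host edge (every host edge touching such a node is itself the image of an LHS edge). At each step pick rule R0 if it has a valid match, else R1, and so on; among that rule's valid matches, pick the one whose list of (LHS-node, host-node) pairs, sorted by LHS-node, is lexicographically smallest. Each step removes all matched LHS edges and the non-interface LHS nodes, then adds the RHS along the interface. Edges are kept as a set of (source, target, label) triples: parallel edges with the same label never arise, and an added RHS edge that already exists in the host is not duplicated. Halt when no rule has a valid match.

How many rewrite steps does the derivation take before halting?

[0] host  ⇒  5 nodes, 3 edges  {2-p->1 3-p->1 4-p->1}
[1] R3 @ {0↦1, 1↦2, 2↦0}  ⇒  4 nodes, 2 edges  {3-p->1 4-p->1}
[2] R3 @ {0↦1, 1↦3, 2↦0}  ⇒  3 nodes, 1 edges  {4-p->1}
[3] R3 @ {0↦1, 1↦4, 2↦0}  ⇒  2 nodes, 0 edges  {∅}
halt: no rule applies after step 3

Answer: 3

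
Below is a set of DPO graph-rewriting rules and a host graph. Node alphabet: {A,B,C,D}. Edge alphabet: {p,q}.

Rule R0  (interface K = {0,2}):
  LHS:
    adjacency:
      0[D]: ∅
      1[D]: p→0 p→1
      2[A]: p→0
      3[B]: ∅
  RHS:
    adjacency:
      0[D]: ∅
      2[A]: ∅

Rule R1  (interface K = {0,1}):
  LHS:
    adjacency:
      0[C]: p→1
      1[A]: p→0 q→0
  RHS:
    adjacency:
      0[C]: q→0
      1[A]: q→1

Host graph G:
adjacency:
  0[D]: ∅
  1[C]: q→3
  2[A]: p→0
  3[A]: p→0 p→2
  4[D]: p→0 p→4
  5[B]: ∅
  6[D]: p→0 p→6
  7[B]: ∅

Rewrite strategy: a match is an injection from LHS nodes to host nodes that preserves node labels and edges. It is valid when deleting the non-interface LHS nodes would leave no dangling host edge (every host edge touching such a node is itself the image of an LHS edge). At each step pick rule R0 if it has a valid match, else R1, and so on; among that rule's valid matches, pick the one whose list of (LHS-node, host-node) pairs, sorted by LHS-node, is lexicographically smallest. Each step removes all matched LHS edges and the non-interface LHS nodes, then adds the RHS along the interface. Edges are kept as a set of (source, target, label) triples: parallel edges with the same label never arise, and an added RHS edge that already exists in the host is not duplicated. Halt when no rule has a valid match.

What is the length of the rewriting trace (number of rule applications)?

[0] host  ⇒  8 nodes, 8 edges  {1-q->3 2-p->0 3-p->0 3-p->2 4-p->0 4-p->4 6-p->0 6-p->6}
[1] R0 @ {0↦0, 1↦4, 2↦2, 3↦5}  ⇒  6 nodes, 5 edges  {1-q->3 3-p->0 3-p->2 6-p->0 6-p->6}
[2] R0 @ {0↦0, 1↦6, 2↦3, 3↦7}  ⇒  4 nodes, 2 edges  {1-q->3 3-p->2}
final graph: no rule applies after step 2

Answer: 2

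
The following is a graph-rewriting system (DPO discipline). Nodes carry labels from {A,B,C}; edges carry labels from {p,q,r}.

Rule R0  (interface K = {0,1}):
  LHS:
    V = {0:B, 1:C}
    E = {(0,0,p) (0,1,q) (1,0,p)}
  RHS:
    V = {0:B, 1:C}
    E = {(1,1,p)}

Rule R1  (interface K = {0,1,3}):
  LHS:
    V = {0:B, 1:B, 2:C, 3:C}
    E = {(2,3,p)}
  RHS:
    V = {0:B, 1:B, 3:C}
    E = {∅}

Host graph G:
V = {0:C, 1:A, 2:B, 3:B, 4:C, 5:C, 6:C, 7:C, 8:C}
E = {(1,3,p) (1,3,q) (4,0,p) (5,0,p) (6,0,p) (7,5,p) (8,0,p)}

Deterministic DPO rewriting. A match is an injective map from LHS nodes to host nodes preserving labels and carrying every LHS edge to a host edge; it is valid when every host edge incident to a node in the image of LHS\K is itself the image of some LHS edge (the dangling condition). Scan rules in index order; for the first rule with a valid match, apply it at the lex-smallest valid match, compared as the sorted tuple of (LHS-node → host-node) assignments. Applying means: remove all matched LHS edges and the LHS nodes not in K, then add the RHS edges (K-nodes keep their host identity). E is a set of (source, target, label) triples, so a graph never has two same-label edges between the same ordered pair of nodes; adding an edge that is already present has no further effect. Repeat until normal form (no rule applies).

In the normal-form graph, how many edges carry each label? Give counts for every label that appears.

start.  V:9 E:7  edges: 1-p->3 1-q->3 4-p->0 5-p->0 6-p->0 7-p->5 8-p->0
1. fire R1 via {0↦2, 1↦3, 2↦4, 3↦0}  →  V:8 E:6  edges: 1-p->3 1-q->3 5-p->0 6-p->0 7-p->5 8-p->0
2. fire R1 via {0↦2, 1↦3, 2↦6, 3↦0}  →  V:7 E:5  edges: 1-p->3 1-q->3 5-p->0 7-p->5 8-p->0
3. fire R1 via {0↦2, 1↦3, 2↦7, 3↦5}  →  V:6 E:4  edges: 1-p->3 1-q->3 5-p->0 8-p->0
4. fire R1 via {0↦2, 1↦3, 2↦5, 3↦0}  →  V:5 E:3  edges: 1-p->3 1-q->3 8-p->0
5. fire R1 via {0↦2, 1↦3, 2↦8, 3↦0}  →  V:4 E:2  edges: 1-p->3 1-q->3
normal form: no rule applies after step 5
NF edges: [(1, 3, 'p'), (1, 3, 'q')]

Answer: p:1 q:1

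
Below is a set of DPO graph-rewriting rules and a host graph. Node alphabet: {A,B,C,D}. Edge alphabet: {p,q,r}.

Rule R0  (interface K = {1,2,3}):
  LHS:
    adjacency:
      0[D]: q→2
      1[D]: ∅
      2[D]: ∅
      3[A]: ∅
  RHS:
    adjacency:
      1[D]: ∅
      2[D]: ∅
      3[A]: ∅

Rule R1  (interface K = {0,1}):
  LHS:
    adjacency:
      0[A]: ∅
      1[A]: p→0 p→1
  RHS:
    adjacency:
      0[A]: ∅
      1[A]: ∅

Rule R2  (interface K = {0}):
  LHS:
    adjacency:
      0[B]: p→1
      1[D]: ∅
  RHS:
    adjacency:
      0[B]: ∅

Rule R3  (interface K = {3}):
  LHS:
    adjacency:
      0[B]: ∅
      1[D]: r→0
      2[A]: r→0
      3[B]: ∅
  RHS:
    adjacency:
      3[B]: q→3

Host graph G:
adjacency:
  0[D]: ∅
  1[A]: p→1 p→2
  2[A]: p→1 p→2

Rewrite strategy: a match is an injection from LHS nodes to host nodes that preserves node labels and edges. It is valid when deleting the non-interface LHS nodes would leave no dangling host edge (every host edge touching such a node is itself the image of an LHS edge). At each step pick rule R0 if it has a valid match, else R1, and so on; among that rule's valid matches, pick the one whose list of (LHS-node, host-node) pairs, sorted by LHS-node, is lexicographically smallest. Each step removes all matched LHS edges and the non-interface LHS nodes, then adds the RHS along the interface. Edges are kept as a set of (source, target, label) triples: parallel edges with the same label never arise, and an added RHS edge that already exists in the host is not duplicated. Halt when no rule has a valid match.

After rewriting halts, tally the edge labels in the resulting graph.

Answer: (no edges)

Derivation:
start.  V:3 E:4  edges: 1-p->1 1-p->2 2-p->1 2-p->2
1. fire R1 via {0↦1, 1↦2}  →  V:3 E:2  edges: 1-p->1 1-p->2
2. fire R1 via {0↦2, 1↦1}  →  V:3 E:0  edges: ∅
final graph: no rule applies after step 2
NF edges: []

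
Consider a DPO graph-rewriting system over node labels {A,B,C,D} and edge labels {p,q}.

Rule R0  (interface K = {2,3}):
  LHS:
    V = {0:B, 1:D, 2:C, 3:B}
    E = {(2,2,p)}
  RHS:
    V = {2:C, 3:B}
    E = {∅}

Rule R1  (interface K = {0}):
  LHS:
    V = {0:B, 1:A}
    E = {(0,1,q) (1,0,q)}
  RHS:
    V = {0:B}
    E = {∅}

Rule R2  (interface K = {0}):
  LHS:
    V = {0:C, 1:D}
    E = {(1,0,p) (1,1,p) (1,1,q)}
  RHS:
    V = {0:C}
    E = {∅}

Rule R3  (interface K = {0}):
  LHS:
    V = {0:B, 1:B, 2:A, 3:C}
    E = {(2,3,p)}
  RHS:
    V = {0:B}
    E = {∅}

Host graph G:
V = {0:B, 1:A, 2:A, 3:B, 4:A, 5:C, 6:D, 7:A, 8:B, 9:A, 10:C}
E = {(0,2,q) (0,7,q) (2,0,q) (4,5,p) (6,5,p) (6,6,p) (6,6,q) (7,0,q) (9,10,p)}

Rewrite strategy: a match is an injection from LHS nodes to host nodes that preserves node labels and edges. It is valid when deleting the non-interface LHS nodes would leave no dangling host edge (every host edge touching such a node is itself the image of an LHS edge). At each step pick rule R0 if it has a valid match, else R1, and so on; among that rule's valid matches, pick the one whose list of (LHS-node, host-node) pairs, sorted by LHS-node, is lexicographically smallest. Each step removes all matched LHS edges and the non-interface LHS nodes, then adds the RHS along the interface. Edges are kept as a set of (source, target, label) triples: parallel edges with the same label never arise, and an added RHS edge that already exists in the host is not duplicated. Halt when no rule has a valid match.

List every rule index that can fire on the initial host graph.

Answer: [R1,R2,R3]

Steps:
R0: no valid match — LHS pattern not found
R1: 2 valid matches — {0↦0, 1↦2}, {0↦0, 1↦7}
R2: 1 valid match — {0↦5, 1↦6}
R3: 4 valid matches — {0↦0, 1↦3, 2↦9, 3↦10}, {0↦0, 1↦8, 2↦9, 3↦10}, {0↦3, 1↦8, 2↦9, 3↦10} (+1 more)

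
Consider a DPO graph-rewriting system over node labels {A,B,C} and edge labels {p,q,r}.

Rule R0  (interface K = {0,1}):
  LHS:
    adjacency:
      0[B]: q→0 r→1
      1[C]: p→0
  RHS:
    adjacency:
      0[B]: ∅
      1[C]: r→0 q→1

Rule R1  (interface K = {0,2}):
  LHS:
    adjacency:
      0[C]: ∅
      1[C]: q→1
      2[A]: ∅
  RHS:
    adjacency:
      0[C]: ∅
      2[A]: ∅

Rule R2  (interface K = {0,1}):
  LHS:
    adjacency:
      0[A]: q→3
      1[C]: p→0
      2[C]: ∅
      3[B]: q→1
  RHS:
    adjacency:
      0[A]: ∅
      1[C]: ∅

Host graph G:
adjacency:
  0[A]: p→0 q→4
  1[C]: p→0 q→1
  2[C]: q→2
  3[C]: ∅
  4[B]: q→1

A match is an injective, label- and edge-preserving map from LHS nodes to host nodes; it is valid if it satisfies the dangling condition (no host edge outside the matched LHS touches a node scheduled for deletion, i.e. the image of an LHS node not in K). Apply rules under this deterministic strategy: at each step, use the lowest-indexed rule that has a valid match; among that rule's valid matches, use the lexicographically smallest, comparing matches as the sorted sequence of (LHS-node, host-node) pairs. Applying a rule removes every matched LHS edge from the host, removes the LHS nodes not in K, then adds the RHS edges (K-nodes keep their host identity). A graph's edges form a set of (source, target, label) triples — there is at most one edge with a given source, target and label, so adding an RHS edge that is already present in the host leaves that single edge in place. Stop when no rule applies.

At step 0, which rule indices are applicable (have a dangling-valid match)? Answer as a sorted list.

R0: no valid match — LHS pattern not found
R1: 2 valid matches — {0↦1, 1↦2, 2↦0}, {0↦3, 1↦2, 2↦0}
R2: 1 valid match — {0↦0, 1↦1, 2↦3, 3↦4}

Answer: [R1,R2]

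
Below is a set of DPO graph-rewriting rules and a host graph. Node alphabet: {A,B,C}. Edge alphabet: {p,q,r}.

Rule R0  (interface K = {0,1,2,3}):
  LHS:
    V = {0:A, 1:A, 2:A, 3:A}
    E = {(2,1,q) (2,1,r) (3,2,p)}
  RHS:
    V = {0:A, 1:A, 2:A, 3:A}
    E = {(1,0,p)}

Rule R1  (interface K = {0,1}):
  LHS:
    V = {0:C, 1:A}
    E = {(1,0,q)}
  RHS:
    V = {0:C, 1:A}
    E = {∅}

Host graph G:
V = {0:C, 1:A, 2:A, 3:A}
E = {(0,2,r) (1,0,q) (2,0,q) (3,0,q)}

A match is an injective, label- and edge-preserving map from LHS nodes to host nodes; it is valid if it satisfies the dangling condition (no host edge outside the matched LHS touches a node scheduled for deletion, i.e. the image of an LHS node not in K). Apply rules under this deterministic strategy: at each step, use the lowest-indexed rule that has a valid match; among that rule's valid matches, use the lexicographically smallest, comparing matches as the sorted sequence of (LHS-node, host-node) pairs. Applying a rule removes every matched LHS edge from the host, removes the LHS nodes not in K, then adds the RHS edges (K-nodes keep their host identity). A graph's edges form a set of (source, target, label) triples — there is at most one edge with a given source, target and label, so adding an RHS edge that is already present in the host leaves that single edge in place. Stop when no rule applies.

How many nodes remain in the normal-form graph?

start.  V:4 E:4  edges: 0-r->2 1-q->0 2-q->0 3-q->0
1. fire R1 via {0↦0, 1↦1}  →  V:4 E:3  edges: 0-r->2 2-q->0 3-q->0
2. fire R1 via {0↦0, 1↦2}  →  V:4 E:2  edges: 0-r->2 3-q->0
3. fire R1 via {0↦0, 1↦3}  →  V:4 E:1  edges: 0-r->2
final graph: no rule applies after step 3
NF nodes: {0:C, 1:A, 2:A, 3:A}

Answer: 4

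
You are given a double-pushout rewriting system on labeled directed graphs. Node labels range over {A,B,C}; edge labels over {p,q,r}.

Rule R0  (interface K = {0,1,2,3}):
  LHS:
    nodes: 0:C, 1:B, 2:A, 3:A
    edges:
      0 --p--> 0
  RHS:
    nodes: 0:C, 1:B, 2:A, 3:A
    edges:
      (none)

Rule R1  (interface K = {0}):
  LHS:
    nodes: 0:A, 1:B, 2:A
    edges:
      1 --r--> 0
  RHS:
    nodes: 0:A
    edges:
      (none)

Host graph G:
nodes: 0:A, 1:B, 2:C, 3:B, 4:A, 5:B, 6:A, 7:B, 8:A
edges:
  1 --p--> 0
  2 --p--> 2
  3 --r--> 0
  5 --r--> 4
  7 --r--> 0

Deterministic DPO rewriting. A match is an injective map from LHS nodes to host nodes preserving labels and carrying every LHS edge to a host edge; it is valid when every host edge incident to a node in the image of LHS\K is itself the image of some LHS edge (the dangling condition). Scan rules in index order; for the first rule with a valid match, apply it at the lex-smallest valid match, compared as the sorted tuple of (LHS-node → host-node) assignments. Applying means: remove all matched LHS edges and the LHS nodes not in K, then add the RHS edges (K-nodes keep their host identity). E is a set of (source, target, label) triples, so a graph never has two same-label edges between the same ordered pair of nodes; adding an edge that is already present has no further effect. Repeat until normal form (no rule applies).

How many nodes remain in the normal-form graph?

Answer: 5

Steps:
[0] host  ⇒  9 nodes, 5 edges  {1-p->0 2-p->2 3-r->0 5-r->4 7-r->0}
[1] R0 @ {0↦2, 1↦1, 2↦0, 3↦4}  ⇒  9 nodes, 4 edges  {1-p->0 3-r->0 5-r->4 7-r->0}
[2] R1 @ {0↦0, 1↦3, 2↦6}  ⇒  7 nodes, 3 edges  {1-p->0 5-r->4 7-r->0}
[3] R1 @ {0↦0, 1↦7, 2↦8}  ⇒  5 nodes, 2 edges  {1-p->0 5-r->4}
normal form: no rule applies after step 3
NF nodes: {0:A, 1:B, 2:C, 4:A, 5:B}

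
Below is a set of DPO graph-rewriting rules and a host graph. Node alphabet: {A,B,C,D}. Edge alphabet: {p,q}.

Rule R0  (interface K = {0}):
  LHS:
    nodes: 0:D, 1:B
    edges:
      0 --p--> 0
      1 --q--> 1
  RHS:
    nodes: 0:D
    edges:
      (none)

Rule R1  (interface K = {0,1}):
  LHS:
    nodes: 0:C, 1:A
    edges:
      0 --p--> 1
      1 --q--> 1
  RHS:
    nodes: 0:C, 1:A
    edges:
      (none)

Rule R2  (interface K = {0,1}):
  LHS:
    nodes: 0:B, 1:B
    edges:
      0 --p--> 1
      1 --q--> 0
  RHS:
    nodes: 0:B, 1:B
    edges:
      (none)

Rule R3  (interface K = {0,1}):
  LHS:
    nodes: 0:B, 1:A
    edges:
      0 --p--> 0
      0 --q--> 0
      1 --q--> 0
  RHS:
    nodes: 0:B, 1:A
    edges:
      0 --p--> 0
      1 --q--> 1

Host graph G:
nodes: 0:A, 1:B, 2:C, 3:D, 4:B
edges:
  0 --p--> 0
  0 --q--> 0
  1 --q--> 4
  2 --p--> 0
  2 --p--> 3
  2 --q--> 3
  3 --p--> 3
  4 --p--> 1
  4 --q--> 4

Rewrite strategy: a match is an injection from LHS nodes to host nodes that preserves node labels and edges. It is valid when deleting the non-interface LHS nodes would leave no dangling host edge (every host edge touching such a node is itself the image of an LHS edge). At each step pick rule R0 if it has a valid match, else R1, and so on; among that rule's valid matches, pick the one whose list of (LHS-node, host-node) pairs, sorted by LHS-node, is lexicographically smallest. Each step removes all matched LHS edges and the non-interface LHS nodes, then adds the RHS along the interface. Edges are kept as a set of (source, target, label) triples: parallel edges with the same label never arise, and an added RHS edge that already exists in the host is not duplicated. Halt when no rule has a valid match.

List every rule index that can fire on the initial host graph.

Answer: [R1,R2]

Steps:
R0: no valid match — 1 raw match, all fail dangling condition
R1: 1 valid match — {0↦2, 1↦0}
R2: 1 valid match — {0↦4, 1↦1}
R3: no valid match — LHS pattern not found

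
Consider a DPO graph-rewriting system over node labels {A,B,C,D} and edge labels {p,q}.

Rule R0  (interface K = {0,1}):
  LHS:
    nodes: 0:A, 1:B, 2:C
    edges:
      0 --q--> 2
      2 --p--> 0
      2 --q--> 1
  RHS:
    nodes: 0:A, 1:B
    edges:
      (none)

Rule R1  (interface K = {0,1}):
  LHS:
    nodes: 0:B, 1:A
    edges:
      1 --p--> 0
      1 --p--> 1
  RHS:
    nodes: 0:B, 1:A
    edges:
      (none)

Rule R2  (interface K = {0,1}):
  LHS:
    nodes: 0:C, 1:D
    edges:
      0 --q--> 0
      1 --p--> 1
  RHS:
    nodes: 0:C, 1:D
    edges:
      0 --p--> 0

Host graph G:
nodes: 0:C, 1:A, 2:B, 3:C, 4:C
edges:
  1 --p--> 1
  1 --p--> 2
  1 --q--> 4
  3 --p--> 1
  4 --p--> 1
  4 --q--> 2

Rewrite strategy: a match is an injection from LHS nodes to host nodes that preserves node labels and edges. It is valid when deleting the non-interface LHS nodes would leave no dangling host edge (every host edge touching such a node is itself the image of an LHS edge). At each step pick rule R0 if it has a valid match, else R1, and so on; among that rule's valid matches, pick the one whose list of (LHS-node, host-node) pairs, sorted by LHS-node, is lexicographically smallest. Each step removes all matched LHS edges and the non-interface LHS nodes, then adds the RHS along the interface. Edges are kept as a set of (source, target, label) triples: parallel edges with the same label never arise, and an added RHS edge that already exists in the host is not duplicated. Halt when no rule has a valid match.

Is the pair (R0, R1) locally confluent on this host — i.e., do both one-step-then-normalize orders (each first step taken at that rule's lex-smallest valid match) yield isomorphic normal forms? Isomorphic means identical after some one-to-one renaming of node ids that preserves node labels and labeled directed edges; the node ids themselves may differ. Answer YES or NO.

Answer: YES

Steps:
branch R0-first: apply at {0↦1, 1↦2, 2↦4} → |E|=3, then 1 more step(s) → NF |V|=4 |E|=1 V={0:C, 1:A, 2:B, 3:C} E=3-p->1
branch R1-first: apply at {0↦2, 1↦1} → |E|=4, then 1 more step(s) → NF |V|=4 |E|=1 V={0:C, 1:A, 2:B, 3:C} E=3-p->1
graphs isomorphic (equal up to label-preserving node renaming)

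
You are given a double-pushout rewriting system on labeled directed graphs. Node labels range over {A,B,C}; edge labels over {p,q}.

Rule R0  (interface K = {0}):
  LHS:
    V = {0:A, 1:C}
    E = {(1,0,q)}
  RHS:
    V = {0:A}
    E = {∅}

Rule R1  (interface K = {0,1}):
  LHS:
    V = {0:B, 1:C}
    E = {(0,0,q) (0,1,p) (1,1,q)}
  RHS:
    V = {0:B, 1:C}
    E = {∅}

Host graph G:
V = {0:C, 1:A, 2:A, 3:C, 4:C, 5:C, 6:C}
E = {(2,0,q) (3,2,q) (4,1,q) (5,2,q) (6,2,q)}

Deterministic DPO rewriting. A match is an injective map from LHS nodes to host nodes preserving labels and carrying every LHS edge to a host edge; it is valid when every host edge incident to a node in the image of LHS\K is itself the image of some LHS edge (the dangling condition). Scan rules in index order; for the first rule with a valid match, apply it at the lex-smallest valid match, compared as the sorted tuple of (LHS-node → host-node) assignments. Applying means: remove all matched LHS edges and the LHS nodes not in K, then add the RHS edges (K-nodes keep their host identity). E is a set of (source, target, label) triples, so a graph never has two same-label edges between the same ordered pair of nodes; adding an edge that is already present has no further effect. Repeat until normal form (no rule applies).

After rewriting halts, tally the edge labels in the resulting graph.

initial: |V|=7 |E|=5  E = 2-q->0 3-q->2 4-q->1 5-q->2 6-q->2
step 1: apply R0 at {0↦1, 1↦4}  → |V|=6 |E|=4  E = 2-q->0 3-q->2 5-q->2 6-q->2
step 2: apply R0 at {0↦2, 1↦3}  → |V|=5 |E|=3  E = 2-q->0 5-q->2 6-q->2
step 3: apply R0 at {0↦2, 1↦5}  → |V|=4 |E|=2  E = 2-q->0 6-q->2
step 4: apply R0 at {0↦2, 1↦6}  → |V|=3 |E|=1  E = 2-q->0
final graph: no rule applies after step 4
NF edges: [(2, 0, 'q')]

Answer: q:1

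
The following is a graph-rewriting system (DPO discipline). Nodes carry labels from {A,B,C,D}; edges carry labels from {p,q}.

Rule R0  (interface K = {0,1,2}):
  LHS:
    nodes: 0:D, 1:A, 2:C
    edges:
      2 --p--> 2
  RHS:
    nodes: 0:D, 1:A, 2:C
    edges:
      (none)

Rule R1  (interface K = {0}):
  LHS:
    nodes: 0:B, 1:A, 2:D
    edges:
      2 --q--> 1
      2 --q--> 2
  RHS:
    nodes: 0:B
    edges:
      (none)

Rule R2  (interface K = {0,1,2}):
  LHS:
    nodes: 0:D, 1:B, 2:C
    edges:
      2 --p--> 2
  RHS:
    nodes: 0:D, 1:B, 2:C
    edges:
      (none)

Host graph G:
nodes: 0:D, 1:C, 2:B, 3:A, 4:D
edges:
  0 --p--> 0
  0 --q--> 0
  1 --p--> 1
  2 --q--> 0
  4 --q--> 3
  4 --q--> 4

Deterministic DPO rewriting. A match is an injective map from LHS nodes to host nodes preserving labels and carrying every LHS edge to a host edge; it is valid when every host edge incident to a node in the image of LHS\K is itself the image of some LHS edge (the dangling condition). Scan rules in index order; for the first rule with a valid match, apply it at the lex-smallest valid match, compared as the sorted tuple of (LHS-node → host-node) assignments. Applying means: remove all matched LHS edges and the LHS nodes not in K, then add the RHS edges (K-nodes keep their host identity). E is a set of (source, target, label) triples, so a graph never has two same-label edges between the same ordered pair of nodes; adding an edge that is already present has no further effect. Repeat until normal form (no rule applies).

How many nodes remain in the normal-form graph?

Answer: 3

Derivation:
[0] host  ⇒  5 nodes, 6 edges  {0-p->0 0-q->0 1-p->1 2-q->0 4-q->3 4-q->4}
[1] R0 @ {0↦0, 1↦3, 2↦1}  ⇒  5 nodes, 5 edges  {0-p->0 0-q->0 2-q->0 4-q->3 4-q->4}
[2] R1 @ {0↦2, 1↦3, 2↦4}  ⇒  3 nodes, 3 edges  {0-p->0 0-q->0 2-q->0}
normal form: no rule applies after step 2
NF nodes: {0:D, 1:C, 2:B}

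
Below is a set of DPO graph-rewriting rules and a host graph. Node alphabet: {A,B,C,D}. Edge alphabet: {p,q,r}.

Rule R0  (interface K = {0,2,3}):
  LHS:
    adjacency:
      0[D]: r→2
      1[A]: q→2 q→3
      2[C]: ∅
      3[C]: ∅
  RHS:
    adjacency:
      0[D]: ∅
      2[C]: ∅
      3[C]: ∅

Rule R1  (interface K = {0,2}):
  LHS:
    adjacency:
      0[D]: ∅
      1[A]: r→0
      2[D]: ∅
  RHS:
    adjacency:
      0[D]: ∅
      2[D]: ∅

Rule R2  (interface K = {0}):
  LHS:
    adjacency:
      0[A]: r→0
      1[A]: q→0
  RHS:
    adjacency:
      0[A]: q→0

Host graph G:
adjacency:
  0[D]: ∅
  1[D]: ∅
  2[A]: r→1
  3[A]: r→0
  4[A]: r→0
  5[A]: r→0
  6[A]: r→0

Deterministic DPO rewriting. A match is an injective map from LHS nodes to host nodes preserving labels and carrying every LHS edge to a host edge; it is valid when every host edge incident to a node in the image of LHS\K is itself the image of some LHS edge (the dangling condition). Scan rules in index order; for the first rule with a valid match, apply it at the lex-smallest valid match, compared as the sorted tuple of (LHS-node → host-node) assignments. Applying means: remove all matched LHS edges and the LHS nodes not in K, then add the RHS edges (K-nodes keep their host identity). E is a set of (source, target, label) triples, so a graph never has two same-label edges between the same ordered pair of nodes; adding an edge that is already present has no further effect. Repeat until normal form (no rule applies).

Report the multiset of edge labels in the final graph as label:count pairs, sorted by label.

Answer: (no edges)

Rewrite trace:
initial: |V|=7 |E|=5  E = 2-r->1 3-r->0 4-r->0 5-r->0 6-r->0
step 1: apply R1 at {0↦0, 1↦3, 2↦1}  → |V|=6 |E|=4  E = 2-r->1 4-r->0 5-r->0 6-r->0
step 2: apply R1 at {0↦0, 1↦4, 2↦1}  → |V|=5 |E|=3  E = 2-r->1 5-r->0 6-r->0
step 3: apply R1 at {0↦0, 1↦5, 2↦1}  → |V|=4 |E|=2  E = 2-r->1 6-r->0
step 4: apply R1 at {0↦0, 1↦6, 2↦1}  → |V|=3 |E|=1  E = 2-r->1
step 5: apply R1 at {0↦1, 1↦2, 2↦0}  → |V|=2 |E|=0  E = ∅
halt: no rule applies after step 5
NF edges: []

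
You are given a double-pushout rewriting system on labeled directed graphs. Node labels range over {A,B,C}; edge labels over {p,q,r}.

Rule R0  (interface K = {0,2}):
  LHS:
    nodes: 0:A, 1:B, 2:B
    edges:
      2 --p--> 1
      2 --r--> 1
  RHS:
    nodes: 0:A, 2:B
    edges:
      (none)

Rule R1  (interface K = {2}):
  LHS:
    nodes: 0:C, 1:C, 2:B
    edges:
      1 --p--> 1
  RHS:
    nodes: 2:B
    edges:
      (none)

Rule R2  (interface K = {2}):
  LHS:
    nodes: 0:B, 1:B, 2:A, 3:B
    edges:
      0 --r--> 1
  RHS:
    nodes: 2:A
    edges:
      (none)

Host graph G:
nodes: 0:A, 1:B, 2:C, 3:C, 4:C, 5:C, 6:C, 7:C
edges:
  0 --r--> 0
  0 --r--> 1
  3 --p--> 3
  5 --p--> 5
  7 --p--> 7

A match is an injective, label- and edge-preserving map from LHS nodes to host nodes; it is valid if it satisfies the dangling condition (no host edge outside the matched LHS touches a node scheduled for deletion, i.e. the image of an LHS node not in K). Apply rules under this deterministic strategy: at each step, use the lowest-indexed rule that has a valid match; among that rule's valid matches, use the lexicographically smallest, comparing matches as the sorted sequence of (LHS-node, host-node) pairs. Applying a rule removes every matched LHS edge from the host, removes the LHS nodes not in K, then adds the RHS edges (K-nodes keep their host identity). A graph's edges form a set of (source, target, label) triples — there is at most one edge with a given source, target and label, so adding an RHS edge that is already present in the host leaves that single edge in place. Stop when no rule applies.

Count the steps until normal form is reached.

Answer: 3

Derivation:
start.  V:8 E:5  edges: 0-r->0 0-r->1 3-p->3 5-p->5 7-p->7
1. fire R1 via {0↦2, 1↦3, 2↦1}  →  V:6 E:4  edges: 0-r->0 0-r->1 5-p->5 7-p->7
2. fire R1 via {0↦4, 1↦5, 2↦1}  →  V:4 E:3  edges: 0-r->0 0-r->1 7-p->7
3. fire R1 via {0↦6, 1↦7, 2↦1}  →  V:2 E:2  edges: 0-r->0 0-r->1
normal form: no rule applies after step 3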